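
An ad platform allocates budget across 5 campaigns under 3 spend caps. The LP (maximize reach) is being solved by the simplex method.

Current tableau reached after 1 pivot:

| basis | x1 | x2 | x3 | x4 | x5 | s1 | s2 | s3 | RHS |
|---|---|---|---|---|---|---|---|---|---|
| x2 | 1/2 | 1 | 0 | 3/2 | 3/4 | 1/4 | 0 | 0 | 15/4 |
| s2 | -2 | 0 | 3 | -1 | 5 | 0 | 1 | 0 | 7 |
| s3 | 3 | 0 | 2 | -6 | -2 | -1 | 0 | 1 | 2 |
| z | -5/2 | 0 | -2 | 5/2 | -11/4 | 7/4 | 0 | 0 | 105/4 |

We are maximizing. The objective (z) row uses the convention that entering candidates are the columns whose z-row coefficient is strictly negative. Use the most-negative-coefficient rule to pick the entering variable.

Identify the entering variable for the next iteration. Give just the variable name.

x5

Objective-row coefficients: x1: -5/2, x2: 0, x3: -2, x4: 5/2, x5: -11/4, s1: 7/4, s2: 0, s3: 0.
The most negative is -11/4 in column x5, so x5 enters.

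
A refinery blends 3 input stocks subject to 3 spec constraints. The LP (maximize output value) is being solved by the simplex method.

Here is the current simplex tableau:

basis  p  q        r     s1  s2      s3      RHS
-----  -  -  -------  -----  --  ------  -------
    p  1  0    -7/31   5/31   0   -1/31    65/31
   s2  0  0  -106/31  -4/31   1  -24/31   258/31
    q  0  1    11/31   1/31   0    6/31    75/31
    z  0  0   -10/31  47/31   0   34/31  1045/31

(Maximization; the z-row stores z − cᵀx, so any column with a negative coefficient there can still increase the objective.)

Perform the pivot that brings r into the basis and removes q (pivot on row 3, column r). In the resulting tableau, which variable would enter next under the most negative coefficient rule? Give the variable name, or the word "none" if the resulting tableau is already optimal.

Pivot element 11/31. New z-row = old z-row − (-10/31)·(row 3/(11/31)).
Updated z-row coefficients: p: 0, q: 10/11, r: 0, s1: 17/11, s2: 0, s3: 14/11.
No coefficient is strictly negative; the tableau after this pivot is optimal.

none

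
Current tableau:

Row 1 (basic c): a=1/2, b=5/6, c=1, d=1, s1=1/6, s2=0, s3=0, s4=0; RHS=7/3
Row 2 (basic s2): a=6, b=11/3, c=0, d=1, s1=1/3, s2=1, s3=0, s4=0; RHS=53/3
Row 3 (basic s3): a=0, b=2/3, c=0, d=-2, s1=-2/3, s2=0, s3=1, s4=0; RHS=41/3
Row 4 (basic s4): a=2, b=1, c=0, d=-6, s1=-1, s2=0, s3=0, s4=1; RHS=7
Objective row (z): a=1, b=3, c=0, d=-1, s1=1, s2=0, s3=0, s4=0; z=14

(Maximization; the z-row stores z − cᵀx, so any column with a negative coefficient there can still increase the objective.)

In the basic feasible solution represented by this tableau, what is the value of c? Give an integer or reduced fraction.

c is basic (row 1); its value is the RHS of that row: 7/3.

7/3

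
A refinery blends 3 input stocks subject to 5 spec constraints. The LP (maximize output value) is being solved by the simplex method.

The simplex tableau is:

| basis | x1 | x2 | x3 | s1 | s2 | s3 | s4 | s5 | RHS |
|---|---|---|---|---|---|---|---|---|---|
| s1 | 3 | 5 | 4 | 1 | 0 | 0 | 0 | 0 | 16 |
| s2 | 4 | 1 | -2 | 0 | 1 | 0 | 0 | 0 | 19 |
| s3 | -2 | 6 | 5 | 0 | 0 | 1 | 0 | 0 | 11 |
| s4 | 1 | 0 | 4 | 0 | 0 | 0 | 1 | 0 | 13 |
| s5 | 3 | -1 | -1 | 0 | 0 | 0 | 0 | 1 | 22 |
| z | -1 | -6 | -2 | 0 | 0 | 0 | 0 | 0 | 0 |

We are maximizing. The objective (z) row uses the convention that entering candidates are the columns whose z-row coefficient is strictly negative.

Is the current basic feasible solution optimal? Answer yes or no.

no

Column x1 has objective-row coefficient -1, which is negative; an improving pivot exists, so not yet optimal.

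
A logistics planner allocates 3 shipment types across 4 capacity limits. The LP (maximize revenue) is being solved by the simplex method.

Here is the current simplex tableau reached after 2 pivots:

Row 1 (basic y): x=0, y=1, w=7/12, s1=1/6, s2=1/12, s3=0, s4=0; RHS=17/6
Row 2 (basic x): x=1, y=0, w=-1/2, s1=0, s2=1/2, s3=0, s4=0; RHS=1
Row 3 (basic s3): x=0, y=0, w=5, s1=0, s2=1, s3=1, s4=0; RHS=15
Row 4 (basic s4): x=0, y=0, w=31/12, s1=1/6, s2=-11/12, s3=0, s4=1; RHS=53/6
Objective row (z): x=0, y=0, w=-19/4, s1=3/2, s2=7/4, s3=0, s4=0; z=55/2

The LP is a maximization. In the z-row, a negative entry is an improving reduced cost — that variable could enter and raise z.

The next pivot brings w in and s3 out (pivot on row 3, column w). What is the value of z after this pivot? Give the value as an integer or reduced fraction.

Minimum ratio for w: 15/5 = 3.
z changes by −(z-row coeff of w)·ratio = −(-19/4)·3 = 57/4.
New z = 55/2 + (57/4) = 167/4.

167/4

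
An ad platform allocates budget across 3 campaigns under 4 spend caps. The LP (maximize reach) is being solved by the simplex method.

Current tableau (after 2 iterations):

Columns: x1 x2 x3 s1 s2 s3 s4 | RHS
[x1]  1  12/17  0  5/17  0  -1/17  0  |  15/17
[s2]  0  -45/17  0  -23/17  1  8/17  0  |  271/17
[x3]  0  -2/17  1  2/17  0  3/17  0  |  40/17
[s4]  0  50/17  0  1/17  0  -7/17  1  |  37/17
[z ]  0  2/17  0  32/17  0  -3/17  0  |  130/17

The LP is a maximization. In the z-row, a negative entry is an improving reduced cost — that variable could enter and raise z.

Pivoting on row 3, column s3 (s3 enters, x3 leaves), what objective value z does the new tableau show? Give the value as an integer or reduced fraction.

10

Minimum ratio for s3: (40/17)/(3/17) = 40/3.
z changes by −(z-row coeff of s3)·ratio = −(-3/17)·(40/3) = 40/17.
New z = 130/17 + (40/17) = 10.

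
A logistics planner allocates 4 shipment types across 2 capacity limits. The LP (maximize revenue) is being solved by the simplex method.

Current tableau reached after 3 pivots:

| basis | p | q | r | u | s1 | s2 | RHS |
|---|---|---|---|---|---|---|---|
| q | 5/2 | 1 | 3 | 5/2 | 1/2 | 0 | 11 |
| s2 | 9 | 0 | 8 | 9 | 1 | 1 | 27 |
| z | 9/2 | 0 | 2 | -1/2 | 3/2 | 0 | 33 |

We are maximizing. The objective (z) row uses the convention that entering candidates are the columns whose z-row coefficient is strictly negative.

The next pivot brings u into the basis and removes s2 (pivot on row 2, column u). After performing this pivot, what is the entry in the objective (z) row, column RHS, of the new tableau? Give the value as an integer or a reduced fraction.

69/2

Pivot element is row 2, column u: 9.
Normalize row 2: new (row 2, RHS) = 27/9 = 3.
z-row ← z-row − (-1/2)·(new row 2): 33 − (-1/2)·3 = 69/2.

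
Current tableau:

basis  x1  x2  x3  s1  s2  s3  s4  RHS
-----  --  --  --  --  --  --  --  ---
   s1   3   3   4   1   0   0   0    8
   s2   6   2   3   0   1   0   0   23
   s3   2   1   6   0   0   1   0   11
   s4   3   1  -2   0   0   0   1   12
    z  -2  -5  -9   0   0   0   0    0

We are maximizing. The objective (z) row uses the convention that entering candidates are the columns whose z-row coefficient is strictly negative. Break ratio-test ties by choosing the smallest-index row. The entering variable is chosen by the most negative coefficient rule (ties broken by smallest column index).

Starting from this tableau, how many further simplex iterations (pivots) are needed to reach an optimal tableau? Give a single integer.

2

pivot: x3 in, s3 out → z = 33/2
pivot: x2 in, s1 out → z = 35/2
No improving column remains; optimal.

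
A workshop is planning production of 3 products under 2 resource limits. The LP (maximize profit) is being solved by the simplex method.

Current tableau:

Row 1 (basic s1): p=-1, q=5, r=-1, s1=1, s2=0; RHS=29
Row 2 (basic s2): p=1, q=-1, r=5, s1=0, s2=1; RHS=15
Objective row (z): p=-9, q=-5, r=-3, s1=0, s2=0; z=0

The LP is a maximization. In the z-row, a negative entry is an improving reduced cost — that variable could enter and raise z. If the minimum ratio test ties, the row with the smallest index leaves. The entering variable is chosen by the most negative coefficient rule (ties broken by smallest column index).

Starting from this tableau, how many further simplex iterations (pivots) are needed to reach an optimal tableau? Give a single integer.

2

pivot: p in, s2 out → z = 135
pivot: q in, s1 out → z = 289
No improving column remains; optimal.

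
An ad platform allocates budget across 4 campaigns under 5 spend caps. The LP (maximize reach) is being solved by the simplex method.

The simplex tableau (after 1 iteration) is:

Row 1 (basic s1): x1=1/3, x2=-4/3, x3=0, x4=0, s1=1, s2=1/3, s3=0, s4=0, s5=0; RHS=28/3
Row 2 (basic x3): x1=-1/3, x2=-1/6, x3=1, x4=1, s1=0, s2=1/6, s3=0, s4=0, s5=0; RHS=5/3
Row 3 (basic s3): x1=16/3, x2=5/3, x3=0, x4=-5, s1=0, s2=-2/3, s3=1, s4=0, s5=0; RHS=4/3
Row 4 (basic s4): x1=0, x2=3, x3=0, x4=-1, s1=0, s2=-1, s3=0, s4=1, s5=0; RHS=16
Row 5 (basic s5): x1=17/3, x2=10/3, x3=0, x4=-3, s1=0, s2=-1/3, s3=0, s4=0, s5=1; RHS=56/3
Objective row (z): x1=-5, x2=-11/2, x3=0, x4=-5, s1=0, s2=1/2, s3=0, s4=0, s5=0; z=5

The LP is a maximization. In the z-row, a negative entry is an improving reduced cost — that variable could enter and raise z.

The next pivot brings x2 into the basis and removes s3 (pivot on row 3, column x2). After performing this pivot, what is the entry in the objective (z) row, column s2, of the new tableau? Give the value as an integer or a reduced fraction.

-17/10

Pivot element is row 3, column x2: 5/3.
Normalize row 3: new (row 3, s2) = (-2/3)/(5/3) = -2/5.
z-row ← z-row − (-11/2)·(new row 3): 1/2 − (-11/2)·(-2/5) = -17/10.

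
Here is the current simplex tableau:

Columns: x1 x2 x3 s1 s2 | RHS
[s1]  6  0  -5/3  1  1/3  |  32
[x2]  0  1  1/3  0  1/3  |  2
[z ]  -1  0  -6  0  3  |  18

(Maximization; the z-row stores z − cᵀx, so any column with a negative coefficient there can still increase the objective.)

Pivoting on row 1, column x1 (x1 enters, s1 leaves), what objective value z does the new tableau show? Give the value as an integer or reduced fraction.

70/3

Minimum ratio for x1: 32/6 = 16/3.
z changes by −(z-row coeff of x1)·ratio = −(-1)·(16/3) = 16/3.
New z = 18 + (16/3) = 70/3.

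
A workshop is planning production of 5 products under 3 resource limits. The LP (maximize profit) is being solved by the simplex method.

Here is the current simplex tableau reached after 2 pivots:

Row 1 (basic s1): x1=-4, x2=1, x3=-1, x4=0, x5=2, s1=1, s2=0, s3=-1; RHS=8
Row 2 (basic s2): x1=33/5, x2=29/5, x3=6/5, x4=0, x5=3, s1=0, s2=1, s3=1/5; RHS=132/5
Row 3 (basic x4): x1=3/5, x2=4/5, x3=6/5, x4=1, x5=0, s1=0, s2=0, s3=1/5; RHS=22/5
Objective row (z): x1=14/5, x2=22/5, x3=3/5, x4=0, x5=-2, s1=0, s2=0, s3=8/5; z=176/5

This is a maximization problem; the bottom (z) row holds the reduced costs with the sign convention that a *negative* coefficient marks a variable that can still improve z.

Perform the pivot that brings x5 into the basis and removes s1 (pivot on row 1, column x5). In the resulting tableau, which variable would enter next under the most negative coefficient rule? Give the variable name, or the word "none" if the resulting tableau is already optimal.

Pivot element 2. New z-row = old z-row − (-2)·(row 1/2).
Updated z-row coefficients: x1: -6/5, x2: 27/5, x3: -2/5, x4: 0, x5: 0, s1: 1, s2: 0, s3: 3/5.
The most negative is -6/5 in column x1, so x1 would enter next.

x1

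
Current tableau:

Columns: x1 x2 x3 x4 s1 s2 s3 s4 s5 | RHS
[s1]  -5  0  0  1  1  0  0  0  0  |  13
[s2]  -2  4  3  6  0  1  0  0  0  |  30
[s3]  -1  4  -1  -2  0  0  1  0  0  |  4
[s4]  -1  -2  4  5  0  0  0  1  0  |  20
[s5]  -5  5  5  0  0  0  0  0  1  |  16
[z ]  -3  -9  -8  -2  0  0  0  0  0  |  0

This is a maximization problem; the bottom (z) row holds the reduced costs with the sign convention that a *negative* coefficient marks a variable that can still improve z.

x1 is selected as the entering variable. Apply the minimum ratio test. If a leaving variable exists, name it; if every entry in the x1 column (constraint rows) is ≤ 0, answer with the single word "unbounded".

unbounded

x1-column entries: row 1: -5, row 2: -2, row 3: -1, row 4: -1, row 5: -5. All ≤ 0, so x1 can increase without bound; the LP is unbounded in this direction.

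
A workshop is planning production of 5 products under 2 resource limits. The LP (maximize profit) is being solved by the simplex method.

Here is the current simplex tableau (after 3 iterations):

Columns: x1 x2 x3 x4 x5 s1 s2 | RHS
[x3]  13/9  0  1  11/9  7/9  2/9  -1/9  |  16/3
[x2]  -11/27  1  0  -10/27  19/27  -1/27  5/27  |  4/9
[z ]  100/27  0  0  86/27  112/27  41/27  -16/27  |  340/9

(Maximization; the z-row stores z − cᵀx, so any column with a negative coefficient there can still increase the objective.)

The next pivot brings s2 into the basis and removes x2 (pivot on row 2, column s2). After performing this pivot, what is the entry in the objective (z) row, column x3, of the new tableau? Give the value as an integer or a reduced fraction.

0

Pivot element is row 2, column s2: 5/27.
Normalize row 2: new (row 2, x3) = 0/(5/27) = 0.
z-row ← z-row − (-16/27)·(new row 2): 0 − (-16/27)·0 = 0.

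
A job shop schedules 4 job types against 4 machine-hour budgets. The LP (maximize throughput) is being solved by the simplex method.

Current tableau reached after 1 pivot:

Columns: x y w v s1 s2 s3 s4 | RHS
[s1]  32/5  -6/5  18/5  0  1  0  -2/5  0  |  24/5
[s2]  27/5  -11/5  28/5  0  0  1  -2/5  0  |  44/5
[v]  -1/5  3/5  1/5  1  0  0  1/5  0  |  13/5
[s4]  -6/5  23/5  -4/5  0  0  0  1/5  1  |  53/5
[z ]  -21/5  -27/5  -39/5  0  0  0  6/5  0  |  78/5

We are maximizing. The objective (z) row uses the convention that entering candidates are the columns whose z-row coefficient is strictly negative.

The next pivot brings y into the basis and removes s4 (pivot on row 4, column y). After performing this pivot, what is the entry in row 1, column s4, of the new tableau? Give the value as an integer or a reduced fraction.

6/23

Pivot element is row 4, column y: 23/5.
Normalize row 4: new (row 4, s4) = 1/(23/5) = 5/23.
row 1 ← row 1 − (-6/5)·(new row 4): 0 − (-6/5)·(5/23) = 6/23.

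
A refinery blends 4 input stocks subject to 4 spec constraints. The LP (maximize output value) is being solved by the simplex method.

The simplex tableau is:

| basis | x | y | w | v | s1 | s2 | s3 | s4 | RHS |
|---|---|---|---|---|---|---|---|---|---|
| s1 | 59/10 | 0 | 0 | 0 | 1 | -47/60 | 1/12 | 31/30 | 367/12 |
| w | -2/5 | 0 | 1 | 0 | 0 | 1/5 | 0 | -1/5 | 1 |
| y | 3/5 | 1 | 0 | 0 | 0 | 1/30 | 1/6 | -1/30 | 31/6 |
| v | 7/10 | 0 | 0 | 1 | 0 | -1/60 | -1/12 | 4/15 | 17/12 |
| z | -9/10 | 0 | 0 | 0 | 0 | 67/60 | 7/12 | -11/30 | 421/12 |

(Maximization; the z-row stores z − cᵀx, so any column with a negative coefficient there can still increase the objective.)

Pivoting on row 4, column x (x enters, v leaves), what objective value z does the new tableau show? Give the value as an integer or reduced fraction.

Minimum ratio for x: (17/12)/(7/10) = 85/42.
z changes by −(z-row coeff of x)·ratio = −(-9/10)·(85/42) = 51/28.
New z = 421/12 + (51/28) = 775/21.

775/21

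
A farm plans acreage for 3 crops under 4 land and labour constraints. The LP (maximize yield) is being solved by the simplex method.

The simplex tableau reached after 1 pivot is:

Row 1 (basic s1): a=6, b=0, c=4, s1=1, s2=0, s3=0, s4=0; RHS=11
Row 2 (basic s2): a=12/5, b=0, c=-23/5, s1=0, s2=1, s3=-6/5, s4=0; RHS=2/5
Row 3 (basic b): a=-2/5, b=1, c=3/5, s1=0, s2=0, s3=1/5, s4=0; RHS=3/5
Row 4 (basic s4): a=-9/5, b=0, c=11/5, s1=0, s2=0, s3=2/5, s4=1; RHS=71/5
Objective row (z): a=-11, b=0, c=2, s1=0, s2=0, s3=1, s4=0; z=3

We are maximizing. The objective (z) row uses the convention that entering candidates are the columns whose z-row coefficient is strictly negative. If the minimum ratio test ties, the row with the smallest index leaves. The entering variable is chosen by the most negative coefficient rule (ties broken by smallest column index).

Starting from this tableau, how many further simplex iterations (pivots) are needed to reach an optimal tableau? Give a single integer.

3

pivot: a in, s2 out → z = 29/6
pivot: c in, s1 out → z = 1063/62
pivot: s3 in, c out → z = 119/6
No improving column remains; optimal.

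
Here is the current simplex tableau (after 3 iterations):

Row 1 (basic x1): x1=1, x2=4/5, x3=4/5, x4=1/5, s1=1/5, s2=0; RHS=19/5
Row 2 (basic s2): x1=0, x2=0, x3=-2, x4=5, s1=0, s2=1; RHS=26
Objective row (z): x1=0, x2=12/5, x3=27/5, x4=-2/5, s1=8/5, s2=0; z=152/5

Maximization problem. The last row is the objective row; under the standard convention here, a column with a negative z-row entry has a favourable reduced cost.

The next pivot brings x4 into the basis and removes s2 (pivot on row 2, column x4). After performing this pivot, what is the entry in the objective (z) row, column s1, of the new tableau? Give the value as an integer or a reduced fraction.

Pivot element is row 2, column x4: 5.
Normalize row 2: new (row 2, s1) = 0/5 = 0.
z-row ← z-row − (-2/5)·(new row 2): 8/5 − (-2/5)·0 = 8/5.

8/5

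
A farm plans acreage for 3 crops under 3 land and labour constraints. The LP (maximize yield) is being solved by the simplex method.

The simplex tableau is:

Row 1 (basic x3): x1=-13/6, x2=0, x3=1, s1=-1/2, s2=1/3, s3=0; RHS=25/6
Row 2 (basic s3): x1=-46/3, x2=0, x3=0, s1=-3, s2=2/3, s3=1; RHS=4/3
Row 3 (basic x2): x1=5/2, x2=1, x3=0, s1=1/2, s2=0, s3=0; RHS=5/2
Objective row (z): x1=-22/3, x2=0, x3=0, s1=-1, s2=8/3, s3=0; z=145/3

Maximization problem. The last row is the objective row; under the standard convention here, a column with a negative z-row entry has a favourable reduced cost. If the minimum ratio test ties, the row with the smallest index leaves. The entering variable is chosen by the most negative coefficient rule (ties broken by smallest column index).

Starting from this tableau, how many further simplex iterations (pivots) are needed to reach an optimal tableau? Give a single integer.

1

pivot: x1 in, x2 out → z = 167/3
No improving column remains; optimal.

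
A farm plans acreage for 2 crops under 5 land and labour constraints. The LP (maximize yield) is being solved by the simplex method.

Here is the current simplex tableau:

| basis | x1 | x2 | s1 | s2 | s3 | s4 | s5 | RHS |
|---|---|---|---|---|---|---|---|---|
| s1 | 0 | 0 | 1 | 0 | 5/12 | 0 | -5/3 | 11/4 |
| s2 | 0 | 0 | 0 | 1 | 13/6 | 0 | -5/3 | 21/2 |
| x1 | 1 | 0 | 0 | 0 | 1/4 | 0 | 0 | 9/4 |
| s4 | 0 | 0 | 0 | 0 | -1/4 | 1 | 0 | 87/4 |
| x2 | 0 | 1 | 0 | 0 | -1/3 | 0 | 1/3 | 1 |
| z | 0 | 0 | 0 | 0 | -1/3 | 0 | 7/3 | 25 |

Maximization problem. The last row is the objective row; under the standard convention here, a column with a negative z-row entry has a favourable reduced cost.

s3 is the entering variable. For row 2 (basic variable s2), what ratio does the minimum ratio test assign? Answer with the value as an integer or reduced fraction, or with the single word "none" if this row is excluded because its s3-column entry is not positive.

63/13

Ratio = RHS / (s3 entry) = (21/2) / (13/6) = 63/13.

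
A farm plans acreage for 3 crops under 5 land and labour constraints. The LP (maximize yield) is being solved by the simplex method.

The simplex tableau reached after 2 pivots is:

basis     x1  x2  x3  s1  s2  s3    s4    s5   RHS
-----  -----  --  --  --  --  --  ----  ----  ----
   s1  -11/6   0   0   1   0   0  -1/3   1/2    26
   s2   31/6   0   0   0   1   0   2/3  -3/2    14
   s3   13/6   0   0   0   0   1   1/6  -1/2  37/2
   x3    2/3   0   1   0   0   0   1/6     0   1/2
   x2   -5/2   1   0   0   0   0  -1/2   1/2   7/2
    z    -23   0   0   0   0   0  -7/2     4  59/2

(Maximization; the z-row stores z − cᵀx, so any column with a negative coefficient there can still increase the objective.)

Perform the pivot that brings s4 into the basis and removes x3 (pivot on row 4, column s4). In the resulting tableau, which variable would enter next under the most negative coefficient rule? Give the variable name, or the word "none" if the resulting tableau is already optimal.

Pivot element 1/6. New z-row = old z-row − (-7/2)·(row 4/(1/6)).
Updated z-row coefficients: x1: -9, x2: 0, x3: 21, s1: 0, s2: 0, s3: 0, s4: 0, s5: 4.
The most negative is -9 in column x1, so x1 would enter next.

x1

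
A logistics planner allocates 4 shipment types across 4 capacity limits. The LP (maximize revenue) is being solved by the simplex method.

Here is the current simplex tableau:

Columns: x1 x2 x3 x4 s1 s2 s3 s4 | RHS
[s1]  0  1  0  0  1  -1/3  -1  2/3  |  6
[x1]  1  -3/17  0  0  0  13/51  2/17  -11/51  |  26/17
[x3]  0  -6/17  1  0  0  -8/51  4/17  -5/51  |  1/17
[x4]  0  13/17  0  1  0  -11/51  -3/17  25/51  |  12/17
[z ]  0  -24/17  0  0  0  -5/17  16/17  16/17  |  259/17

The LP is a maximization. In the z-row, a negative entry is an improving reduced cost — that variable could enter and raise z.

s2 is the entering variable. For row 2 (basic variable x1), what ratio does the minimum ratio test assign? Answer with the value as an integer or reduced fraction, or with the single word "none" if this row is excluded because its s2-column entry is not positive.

Ratio = RHS / (s2 entry) = (26/17) / (13/51) = 6.

6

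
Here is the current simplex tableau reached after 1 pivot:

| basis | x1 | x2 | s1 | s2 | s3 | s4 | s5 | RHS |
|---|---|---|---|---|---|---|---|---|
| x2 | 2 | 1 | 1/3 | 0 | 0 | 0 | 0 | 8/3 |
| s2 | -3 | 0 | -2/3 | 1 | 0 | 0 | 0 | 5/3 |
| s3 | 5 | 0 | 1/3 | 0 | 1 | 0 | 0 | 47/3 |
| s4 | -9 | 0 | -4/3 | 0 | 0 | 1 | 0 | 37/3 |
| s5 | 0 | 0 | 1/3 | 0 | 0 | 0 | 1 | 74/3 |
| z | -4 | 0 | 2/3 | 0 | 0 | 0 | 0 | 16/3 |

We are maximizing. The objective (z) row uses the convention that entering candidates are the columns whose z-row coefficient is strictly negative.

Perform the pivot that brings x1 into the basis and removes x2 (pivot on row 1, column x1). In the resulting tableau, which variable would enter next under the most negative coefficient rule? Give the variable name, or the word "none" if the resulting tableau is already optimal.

none

Pivot element 2. New z-row = old z-row − (-4)·(row 1/2).
Updated z-row coefficients: x1: 0, x2: 2, s1: 4/3, s2: 0, s3: 0, s4: 0, s5: 0.
No coefficient is strictly negative; the tableau after this pivot is optimal.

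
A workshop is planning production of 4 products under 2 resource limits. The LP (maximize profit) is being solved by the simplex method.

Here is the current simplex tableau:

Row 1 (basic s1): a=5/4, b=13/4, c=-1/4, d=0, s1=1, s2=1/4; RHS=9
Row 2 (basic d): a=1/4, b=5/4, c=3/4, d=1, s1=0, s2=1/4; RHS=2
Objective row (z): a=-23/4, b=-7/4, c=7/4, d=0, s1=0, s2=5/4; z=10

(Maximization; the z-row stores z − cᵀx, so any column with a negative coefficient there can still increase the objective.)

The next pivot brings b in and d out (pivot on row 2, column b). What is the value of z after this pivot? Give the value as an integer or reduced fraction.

Minimum ratio for b: 2/(5/4) = 8/5.
z changes by −(z-row coeff of b)·ratio = −(-7/4)·(8/5) = 14/5.
New z = 10 + (14/5) = 64/5.

64/5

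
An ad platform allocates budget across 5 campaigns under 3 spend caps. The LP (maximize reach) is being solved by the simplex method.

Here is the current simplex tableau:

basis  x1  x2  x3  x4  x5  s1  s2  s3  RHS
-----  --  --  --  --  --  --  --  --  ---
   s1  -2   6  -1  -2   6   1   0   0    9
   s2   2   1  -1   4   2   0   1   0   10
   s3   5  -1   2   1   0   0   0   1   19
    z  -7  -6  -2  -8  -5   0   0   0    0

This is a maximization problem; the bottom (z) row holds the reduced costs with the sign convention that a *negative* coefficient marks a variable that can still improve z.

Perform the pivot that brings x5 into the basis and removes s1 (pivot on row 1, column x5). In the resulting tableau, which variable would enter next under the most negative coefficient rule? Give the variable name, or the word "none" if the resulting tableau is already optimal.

Pivot element 6. New z-row = old z-row − (-5)·(row 1/6).
Updated z-row coefficients: x1: -26/3, x2: -1, x3: -17/6, x4: -29/3, x5: 0, s1: 5/6, s2: 0, s3: 0.
The most negative is -29/3 in column x4, so x4 would enter next.

x4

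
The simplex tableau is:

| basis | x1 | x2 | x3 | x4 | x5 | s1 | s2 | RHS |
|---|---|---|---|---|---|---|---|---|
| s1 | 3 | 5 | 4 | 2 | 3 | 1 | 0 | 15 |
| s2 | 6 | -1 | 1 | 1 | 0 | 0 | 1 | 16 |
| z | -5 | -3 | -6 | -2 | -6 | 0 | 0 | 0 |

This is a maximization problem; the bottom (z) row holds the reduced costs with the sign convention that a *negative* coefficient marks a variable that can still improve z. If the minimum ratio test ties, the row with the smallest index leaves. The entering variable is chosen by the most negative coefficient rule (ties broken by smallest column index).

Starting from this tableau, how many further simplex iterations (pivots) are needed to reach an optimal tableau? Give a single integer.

pivot: x3 in, s1 out → z = 45/2
pivot: x5 in, x3 out → z = 30
No improving column remains; optimal.

2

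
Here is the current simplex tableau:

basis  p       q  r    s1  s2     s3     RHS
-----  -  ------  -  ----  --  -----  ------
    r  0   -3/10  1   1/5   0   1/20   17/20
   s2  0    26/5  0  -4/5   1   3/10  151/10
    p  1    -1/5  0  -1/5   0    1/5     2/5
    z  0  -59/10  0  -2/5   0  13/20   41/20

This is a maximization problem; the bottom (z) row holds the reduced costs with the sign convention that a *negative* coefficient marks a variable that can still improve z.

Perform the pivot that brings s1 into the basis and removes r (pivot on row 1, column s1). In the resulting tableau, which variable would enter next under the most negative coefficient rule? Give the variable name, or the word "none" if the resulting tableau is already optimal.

q

Pivot element 1/5. New z-row = old z-row − (-2/5)·(row 1/(1/5)).
Updated z-row coefficients: p: 0, q: -13/2, r: 2, s1: 0, s2: 0, s3: 3/4.
The most negative is -13/2 in column q, so q would enter next.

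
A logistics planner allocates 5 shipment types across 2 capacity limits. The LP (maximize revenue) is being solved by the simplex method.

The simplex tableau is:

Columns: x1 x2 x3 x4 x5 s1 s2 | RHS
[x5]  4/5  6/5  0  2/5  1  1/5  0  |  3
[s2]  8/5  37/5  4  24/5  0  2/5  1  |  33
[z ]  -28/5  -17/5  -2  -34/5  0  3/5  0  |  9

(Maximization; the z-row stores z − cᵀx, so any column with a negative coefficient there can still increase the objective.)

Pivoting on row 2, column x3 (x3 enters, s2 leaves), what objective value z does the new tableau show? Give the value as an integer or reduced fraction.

Minimum ratio for x3: 33/4 = 33/4.
z changes by −(z-row coeff of x3)·ratio = −(-2)·(33/4) = 33/2.
New z = 9 + (33/2) = 51/2.

51/2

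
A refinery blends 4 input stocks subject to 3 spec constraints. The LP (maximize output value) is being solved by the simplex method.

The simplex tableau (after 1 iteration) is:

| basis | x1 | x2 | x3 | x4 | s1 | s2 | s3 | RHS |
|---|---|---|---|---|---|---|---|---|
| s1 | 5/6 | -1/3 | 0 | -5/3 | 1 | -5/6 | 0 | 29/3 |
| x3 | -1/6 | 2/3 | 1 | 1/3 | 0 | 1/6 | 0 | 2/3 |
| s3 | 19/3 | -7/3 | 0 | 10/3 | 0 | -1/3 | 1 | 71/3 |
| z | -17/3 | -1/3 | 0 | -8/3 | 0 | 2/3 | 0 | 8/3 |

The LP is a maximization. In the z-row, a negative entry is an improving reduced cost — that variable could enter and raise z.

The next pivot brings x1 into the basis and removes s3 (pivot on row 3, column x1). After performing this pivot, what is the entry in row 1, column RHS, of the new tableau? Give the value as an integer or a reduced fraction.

Pivot element is row 3, column x1: 19/3.
Normalize row 3: new (row 3, RHS) = (71/3)/(19/3) = 71/19.
row 1 ← row 1 − (5/6)·(new row 3): 29/3 − (5/6)·(71/19) = 249/38.

249/38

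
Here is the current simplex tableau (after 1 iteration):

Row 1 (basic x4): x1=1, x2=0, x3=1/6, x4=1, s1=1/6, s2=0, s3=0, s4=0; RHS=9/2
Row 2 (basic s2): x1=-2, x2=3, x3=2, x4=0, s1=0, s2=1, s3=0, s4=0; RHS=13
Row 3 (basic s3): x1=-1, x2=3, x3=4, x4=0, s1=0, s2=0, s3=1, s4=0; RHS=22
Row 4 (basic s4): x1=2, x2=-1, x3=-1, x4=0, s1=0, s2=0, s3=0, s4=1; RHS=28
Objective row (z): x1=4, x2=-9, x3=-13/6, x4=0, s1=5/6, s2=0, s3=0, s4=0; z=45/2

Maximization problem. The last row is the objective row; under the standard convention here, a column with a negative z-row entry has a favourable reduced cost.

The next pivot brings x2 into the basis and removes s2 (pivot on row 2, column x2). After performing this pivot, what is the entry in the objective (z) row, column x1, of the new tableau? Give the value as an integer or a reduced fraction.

-2

Pivot element is row 2, column x2: 3.
Normalize row 2: new (row 2, x1) = (-2)/3 = -2/3.
z-row ← z-row − (-9)·(new row 2): 4 − (-9)·(-2/3) = -2.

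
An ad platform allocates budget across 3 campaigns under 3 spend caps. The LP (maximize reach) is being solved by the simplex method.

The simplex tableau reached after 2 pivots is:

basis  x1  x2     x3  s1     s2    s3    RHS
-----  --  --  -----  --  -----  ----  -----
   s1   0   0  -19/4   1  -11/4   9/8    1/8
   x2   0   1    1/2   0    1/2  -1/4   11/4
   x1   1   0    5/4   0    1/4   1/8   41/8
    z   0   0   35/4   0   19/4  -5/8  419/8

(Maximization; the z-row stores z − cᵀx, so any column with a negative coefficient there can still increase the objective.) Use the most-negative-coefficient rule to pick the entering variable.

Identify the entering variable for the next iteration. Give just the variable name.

s3

Objective-row coefficients: x1: 0, x2: 0, x3: 35/4, s1: 0, s2: 19/4, s3: -5/8.
The most negative is -5/8 in column s3, so s3 enters.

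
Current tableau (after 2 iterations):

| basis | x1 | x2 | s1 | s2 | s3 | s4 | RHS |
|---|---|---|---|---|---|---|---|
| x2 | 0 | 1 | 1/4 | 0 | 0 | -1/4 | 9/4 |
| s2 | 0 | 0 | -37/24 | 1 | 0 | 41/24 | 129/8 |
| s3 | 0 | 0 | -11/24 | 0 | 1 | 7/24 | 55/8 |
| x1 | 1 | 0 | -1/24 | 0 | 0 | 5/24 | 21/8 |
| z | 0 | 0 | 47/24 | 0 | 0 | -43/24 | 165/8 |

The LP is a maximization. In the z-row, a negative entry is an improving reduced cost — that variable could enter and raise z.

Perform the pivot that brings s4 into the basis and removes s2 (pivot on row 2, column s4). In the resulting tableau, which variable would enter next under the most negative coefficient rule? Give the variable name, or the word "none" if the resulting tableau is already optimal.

Pivot element 41/24. New z-row = old z-row − (-43/24)·(row 2/(41/24)).
Updated z-row coefficients: x1: 0, x2: 0, s1: 14/41, s2: 43/41, s3: 0, s4: 0.
No coefficient is strictly negative; the tableau after this pivot is optimal.

none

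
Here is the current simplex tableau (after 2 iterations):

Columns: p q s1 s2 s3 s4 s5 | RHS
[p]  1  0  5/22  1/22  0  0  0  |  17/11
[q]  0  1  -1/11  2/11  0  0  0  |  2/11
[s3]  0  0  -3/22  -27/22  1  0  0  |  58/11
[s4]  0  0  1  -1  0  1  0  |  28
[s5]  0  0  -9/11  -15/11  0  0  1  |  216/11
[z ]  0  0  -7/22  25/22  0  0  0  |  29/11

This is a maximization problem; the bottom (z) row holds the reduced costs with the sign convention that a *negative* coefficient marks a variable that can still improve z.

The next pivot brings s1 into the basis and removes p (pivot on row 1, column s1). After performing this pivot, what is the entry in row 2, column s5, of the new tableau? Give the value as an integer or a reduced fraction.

0

Pivot element is row 1, column s1: 5/22.
Normalize row 1: new (row 1, s5) = 0/(5/22) = 0.
row 2 ← row 2 − (-1/11)·(new row 1): 0 − (-1/11)·0 = 0.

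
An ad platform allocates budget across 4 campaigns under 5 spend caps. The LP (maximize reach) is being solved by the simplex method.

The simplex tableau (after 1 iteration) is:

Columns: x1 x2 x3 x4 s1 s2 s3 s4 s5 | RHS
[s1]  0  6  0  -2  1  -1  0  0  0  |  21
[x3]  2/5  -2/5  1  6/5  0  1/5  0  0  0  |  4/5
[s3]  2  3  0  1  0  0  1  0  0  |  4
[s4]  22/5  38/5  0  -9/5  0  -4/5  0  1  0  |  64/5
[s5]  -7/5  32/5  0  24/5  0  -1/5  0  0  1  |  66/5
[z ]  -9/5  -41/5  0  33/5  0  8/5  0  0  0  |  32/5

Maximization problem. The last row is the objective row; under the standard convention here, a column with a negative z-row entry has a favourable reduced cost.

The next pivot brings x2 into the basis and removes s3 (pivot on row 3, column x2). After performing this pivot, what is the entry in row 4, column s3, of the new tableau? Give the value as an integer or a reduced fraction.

-38/15

Pivot element is row 3, column x2: 3.
Normalize row 3: new (row 3, s3) = 1/3 = 1/3.
row 4 ← row 4 − (38/5)·(new row 3): 0 − (38/5)·(1/3) = -38/15.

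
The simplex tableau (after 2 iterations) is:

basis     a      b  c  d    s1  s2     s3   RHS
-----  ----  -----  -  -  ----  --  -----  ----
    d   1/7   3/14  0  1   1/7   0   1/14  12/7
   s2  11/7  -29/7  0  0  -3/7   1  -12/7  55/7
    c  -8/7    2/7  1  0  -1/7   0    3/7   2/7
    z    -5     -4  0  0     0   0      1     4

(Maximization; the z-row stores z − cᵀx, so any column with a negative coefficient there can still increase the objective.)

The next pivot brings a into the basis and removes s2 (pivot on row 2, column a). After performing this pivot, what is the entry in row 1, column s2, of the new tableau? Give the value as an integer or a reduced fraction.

Pivot element is row 2, column a: 11/7.
Normalize row 2: new (row 2, s2) = 1/(11/7) = 7/11.
row 1 ← row 1 − (1/7)·(new row 2): 0 − (1/7)·(7/11) = -1/11.

-1/11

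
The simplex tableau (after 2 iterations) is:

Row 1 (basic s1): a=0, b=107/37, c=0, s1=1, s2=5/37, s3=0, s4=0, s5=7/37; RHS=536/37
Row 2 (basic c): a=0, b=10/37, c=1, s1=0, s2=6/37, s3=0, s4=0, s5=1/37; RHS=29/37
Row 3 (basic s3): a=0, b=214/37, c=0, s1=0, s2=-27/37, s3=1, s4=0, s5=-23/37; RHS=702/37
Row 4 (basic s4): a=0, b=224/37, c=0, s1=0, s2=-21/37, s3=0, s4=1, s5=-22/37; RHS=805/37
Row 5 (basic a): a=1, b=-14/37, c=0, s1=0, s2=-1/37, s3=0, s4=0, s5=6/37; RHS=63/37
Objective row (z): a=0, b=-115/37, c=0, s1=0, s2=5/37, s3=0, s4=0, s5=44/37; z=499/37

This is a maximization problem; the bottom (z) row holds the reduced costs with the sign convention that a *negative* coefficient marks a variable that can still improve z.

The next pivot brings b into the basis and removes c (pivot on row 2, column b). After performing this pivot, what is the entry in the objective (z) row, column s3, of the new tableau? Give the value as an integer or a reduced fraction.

Pivot element is row 2, column b: 10/37.
Normalize row 2: new (row 2, s3) = 0/(10/37) = 0.
z-row ← z-row − (-115/37)·(new row 2): 0 − (-115/37)·0 = 0.

0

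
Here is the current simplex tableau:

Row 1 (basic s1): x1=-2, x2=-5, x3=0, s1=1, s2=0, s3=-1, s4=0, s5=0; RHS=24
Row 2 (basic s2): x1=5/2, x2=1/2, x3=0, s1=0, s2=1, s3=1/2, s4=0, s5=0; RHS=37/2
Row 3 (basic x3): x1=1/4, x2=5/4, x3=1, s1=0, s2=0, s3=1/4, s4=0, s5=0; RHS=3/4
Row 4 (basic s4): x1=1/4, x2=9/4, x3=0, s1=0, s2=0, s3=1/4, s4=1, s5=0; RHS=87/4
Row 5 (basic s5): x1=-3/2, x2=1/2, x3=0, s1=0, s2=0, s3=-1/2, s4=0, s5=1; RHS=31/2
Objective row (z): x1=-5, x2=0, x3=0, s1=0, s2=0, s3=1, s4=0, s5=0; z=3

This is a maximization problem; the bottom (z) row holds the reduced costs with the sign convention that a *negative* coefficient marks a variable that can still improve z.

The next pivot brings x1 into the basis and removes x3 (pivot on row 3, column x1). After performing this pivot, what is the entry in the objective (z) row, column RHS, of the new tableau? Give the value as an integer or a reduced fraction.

Pivot element is row 3, column x1: 1/4.
Normalize row 3: new (row 3, RHS) = (3/4)/(1/4) = 3.
z-row ← z-row − (-5)·(new row 3): 3 − (-5)·3 = 18.

18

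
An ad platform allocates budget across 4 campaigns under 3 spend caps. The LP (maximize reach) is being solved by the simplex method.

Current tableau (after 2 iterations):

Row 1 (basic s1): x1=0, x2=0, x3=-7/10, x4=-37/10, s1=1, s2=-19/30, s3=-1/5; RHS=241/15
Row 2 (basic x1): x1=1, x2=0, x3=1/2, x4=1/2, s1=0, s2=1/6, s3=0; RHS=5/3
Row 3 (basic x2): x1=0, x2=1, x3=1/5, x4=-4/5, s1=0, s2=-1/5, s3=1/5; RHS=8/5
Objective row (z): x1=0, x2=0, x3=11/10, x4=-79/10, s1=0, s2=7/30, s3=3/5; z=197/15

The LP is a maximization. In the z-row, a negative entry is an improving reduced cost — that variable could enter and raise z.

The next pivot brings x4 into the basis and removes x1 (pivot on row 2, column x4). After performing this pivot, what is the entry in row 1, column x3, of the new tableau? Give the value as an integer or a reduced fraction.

Pivot element is row 2, column x4: 1/2.
Normalize row 2: new (row 2, x3) = (1/2)/(1/2) = 1.
row 1 ← row 1 − (-37/10)·(new row 2): -7/10 − (-37/10)·1 = 3.

3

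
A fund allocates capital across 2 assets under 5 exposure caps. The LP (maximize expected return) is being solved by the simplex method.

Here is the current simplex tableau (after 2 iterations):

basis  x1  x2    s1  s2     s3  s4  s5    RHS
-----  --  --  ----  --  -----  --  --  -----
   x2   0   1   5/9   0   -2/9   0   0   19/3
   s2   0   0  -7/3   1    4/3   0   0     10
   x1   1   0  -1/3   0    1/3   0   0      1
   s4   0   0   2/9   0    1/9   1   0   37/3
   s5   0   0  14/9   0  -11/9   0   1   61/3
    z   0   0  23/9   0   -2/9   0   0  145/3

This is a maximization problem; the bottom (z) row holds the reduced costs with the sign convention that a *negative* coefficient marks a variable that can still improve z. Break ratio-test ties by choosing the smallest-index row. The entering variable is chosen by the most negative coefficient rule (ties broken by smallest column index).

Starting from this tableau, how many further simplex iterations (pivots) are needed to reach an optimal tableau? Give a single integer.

1

pivot: s3 in, x1 out → z = 49
No improving column remains; optimal.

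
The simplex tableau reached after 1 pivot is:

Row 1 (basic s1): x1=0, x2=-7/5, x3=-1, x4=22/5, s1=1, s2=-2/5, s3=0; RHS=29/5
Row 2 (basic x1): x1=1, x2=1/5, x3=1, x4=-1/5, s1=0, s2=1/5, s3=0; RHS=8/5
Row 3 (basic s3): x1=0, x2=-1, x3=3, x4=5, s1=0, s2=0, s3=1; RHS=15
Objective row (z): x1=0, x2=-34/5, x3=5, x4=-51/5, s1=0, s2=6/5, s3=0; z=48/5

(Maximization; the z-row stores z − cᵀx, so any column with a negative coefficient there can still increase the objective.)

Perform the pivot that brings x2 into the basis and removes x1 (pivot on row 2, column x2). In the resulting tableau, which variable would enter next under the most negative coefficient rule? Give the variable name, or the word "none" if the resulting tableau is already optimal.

Pivot element 1/5. New z-row = old z-row − (-34/5)·(row 2/(1/5)).
Updated z-row coefficients: x1: 34, x2: 0, x3: 39, x4: -17, s1: 0, s2: 8, s3: 0.
The most negative is -17 in column x4, so x4 would enter next.

x4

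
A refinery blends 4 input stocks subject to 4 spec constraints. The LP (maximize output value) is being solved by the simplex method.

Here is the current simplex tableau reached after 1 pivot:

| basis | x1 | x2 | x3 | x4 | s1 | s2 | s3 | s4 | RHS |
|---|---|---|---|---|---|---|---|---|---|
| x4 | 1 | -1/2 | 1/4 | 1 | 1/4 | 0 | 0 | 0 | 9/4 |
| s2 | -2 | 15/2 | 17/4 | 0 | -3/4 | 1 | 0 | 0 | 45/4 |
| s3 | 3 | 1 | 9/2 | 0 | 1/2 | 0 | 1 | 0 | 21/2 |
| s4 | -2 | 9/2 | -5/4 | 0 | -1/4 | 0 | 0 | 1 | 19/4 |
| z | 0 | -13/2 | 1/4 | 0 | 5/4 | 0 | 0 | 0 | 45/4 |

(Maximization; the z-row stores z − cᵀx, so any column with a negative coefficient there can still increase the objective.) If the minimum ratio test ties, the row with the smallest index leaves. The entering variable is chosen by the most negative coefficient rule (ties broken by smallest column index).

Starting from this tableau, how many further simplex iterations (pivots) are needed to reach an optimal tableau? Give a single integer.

pivot: x2 in, s4 out → z = 163/9
pivot: x1 in, s2 out → z = 76/3
pivot: s4 in, s3 out → z = 1263/49
No improving column remains; optimal.

3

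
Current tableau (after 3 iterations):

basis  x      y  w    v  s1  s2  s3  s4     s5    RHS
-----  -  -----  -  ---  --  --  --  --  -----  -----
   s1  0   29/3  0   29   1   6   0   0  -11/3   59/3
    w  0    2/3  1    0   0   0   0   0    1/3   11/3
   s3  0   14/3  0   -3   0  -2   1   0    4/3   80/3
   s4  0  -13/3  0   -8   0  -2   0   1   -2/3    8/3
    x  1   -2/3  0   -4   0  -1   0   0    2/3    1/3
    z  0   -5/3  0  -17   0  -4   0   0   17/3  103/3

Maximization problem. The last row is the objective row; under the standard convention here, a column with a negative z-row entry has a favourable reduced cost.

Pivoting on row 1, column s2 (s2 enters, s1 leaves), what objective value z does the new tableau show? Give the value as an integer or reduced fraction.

Minimum ratio for s2: (59/3)/6 = 59/18.
z changes by −(z-row coeff of s2)·ratio = −(-4)·(59/18) = 118/9.
New z = 103/3 + (118/9) = 427/9.

427/9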